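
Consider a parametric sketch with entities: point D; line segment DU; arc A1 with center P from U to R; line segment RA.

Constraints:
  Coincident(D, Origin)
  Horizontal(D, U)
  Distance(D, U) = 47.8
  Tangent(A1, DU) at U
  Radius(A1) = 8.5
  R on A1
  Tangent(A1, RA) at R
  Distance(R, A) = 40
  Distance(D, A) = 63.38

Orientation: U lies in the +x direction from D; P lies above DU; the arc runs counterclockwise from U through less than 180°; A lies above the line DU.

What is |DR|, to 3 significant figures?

56.9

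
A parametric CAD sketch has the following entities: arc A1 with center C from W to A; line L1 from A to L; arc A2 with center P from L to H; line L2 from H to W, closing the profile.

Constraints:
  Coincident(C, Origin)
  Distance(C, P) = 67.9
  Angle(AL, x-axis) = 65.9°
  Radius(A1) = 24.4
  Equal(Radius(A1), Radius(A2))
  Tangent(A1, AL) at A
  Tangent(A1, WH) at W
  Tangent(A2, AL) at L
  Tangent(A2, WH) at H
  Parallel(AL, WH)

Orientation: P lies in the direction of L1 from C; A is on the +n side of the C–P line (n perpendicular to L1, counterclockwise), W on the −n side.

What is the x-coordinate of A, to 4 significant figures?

-22.27

The slot axis is L1's direction at 65.9°, so u = (cos 65.9°, sin 65.9°) = (0.4083, 0.9128) and n = (−sin 65.9°, cos 65.9°) = (-0.9128, 0.4083). C is at the origin and P lies 67.9 along u from C, so P = 67.9·u = (27.73, 61.98). Tangency of A1 to both parallel lines with radius 24.4 puts A and W at C ± 24.4·n: A = (-22.27, 9.963), W = (22.27, -9.963). So A.x = -22.27.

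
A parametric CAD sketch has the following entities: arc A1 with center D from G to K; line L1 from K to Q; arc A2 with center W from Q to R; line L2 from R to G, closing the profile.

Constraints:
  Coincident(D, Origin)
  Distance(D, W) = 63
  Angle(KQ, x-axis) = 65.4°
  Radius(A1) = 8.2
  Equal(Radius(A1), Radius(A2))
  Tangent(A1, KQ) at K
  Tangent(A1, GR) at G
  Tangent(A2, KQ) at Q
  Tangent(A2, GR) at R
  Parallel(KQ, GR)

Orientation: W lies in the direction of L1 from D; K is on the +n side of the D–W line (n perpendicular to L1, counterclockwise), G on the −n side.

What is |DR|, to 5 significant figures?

63.531

The slot axis is L1's direction at 65.4°, so u = (cos 65.4°, sin 65.4°) = (0.41628, 0.90924) and n = (−sin 65.4°, cos 65.4°) = (-0.90924, 0.41628). D is at the origin and W lies 63.0 along u from D, so W = 63.0·u = (26.226, 57.282). Tangency of A1 to both parallel lines with radius 8.2 puts K and G at D ± 8.2·n: K = (-7.4557, 3.4135), G = (7.4557, -3.4135). Equal radii place Q and R the same way about W: Q = W + 8.2·n = (18.770, 60.695), R = W − 8.2·n = (33.681, 53.868). Then |DR| = |R − D| = 63.531.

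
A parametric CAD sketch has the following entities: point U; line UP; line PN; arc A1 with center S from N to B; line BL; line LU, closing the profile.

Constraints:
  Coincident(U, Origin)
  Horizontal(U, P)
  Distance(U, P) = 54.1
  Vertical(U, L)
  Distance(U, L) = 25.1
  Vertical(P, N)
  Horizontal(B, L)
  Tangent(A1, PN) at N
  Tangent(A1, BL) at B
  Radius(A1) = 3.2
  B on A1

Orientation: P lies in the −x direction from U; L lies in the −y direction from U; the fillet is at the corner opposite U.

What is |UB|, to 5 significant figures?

56.752

The virtual corner opposite U is at (-54.100, -25.100). Tangency of A1 to PN means the radius SN is perpendicular to PN and since A1 is tangent to BL there, SB ⟂ BL, with radius 3.2, so the center S sits 3.2 in from both sides at S = (-50.900, -21.900). That places the tangent points at N = (-54.100, -21.900) on PN and B = (-50.900, -25.100) on BL. Then |UB| = |B − U| = 56.752.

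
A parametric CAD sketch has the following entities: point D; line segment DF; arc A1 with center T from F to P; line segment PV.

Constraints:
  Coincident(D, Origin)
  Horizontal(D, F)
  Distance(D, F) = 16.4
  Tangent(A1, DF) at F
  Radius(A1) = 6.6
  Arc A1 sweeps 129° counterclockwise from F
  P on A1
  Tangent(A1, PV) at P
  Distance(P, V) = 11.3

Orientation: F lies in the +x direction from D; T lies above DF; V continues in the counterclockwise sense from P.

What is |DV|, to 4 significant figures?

24.28

On A1, F sits at bearing -90° from T; a 129° counterclockwise sweep puts P at bearing 39°, so P = T + 6.6·(cos 39°, sin 39°) = (21.53, 10.75). Since A1 is tangent to PV there, TP ⟂ PV, so PV runs along (−sin 39°, cos 39°); with |PV| = 11.3, V = (14.42, 19.54). Then |DV| = |V − D| = 24.28.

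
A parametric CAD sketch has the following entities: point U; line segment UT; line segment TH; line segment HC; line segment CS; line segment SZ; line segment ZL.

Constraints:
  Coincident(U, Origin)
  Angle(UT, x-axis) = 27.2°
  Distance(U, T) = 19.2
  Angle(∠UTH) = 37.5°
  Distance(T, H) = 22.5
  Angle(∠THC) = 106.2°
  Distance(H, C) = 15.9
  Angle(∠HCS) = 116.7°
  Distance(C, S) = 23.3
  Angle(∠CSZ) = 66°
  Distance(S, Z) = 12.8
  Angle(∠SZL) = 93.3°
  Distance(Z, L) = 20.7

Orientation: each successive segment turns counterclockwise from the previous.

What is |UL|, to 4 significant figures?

9.667

U is at the origin; UT runs at 27.2° with length 19.2, so T = (17.08, 8.776). ∠UTH = 37.5° gives TH at 169.7° from the x-axis; with |TH| = 22.5, H = (-5.061, 12.80). ∠THC = 106.2° gives HC at -116.5° from the x-axis; with |HC| = 15.9, C = (-12.16, -1.430). ∠HCS = 116.7° gives CS at -53.20° from the x-axis; with |CS| = 23.3, S = (1.802, -20.09). ∠CSZ = 66.0° gives SZ at 60.80° from the x-axis; with |SZ| = 12.8, Z = (8.047, -8.914). ∠SZL = 93.3° gives ZL at 147.5° from the x-axis; with |ZL| = 20.7, L = (-9.412, 2.208). Then |UL| = |L − U| = 9.667.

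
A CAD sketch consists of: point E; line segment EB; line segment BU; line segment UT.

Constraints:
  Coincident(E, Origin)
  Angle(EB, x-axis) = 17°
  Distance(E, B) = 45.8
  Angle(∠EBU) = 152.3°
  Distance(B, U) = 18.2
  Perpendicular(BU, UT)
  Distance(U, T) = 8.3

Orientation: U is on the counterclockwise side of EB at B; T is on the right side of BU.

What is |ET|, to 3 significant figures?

65.8

∠EBU = 152.3°, so BU runs at 17.0° + (180° − 152.3°) = 44.7° from the x-axis; with |BU| = 18.2, U = B + 18.2·(cos 44.7°, sin 44.7°) = (56.7, 26.2). The perpendicularity gives UT at right angles to BU; with |UT| = 8.3 on the right of BU, T = U + 8.3·(0.703, -0.711) = (62.6, 20.3). Then |ET| = |T − E| = 65.8.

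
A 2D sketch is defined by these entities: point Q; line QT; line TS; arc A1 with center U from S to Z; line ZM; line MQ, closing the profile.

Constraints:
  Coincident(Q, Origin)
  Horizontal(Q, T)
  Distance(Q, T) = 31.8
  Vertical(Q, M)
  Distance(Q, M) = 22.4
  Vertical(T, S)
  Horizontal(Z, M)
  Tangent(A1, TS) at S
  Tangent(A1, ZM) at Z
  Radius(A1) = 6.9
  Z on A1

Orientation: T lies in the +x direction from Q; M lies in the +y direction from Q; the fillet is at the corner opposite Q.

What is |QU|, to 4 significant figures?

29.33

Q is at the origin; Q and T share the same y with |QT| = 31.8 and T on the +x side, so T = (31.80, 0.000). Q and M share the same x with |QM| = 22.4 and M on the +y side, so M = (0.000, 22.40). The virtual corner opposite Q is at (31.80, 22.40). Since A1 is tangent to TS there, US ⟂ TS and since A1 is tangent to ZM there, UZ ⟂ ZM, with radius 6.9, so the center U sits 6.9 in from both sides at U = (24.90, 15.50). Then |QU| = |U − Q| = 29.33.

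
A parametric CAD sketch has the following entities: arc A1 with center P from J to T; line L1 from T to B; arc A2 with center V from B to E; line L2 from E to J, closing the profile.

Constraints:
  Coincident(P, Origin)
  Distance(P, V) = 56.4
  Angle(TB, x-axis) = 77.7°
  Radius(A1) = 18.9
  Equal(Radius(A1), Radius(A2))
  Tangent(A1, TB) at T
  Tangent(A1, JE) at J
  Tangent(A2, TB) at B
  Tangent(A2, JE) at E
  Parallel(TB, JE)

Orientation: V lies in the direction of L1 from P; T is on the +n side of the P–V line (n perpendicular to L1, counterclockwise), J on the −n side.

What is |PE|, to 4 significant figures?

59.48

The slot axis is L1's direction at 77.7°, so u = (cos 77.7°, sin 77.7°) = (0.2130, 0.9770) and n = (−sin 77.7°, cos 77.7°) = (-0.9770, 0.2130). P is at the origin and V lies 56.4 along u from P, so V = 56.4·u = (12.01, 55.11). Tangency of A1 to both parallel lines with radius 18.9 puts T and J at P ± 18.9·n: T = (-18.47, 4.026), J = (18.47, -4.026). Equal radii place B and E the same way about V: B = V + 18.9·n = (-6.451, 59.13), E = V − 18.9·n = (30.48, 51.08). Then |PE| = |E − P| = 59.48.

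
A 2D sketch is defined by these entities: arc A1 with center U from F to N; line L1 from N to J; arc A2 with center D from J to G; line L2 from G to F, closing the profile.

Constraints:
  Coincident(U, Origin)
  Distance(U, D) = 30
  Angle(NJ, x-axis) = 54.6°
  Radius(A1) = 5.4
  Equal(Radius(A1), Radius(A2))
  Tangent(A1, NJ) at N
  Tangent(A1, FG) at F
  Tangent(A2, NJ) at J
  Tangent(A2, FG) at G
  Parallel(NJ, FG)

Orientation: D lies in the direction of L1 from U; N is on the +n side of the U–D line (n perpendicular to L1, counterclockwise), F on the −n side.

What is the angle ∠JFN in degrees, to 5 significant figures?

70.201°

Tangency of A1 to both parallel lines with radius 5.4 puts N and F at U ± 5.4·n: N = (-4.4017, 3.1281), F = (4.4017, -3.1281). Equal radii place J and G the same way about D: J = D + 5.4·n = (12.977, 27.582), G = D − 5.4·n = (21.780, 21.326). Then cos ∠JFN = FJ·FN / (|FJ||FN|), giving 70.201°.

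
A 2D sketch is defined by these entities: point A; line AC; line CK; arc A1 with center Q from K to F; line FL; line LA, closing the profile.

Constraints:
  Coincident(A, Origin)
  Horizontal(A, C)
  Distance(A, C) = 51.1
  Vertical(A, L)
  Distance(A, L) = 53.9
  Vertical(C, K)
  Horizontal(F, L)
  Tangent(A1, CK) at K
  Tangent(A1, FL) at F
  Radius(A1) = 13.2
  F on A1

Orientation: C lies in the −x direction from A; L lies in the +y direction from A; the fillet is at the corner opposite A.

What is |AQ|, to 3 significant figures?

55.6

A is at the origin; A and C share the same y with |AC| = 51.1 and C on the −x side, so C = (-51.1, 0.00). A and L share the same x with |AL| = 53.9 and L on the +y side, so L = (0.00, 53.9). The virtual corner opposite A is at (-51.1, 53.9). Since A1 is tangent to CK there, QK ⟂ CK and since A1 is tangent to FL there, QF ⟂ FL, with radius 13.2, so the center Q sits 13.2 in from both sides at Q = (-37.9, 40.7). Then |AQ| = |Q − A| = 55.6.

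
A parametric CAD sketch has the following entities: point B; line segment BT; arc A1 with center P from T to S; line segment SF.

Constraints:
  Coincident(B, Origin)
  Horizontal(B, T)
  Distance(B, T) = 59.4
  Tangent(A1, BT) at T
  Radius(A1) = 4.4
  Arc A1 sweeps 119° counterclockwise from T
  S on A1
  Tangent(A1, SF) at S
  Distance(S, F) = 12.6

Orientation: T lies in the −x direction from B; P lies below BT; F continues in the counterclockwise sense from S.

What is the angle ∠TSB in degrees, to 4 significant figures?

53.60°

The tangent condition forces PT to be normal to BT, so P = T + (0, -4.4) = (-59.40, -4.400). On A1, T sits at bearing 90° from P; a 119° counterclockwise sweep puts S at bearing 209°, so S = P + 4.4·(cos 209°, sin 209°) = (-63.25, -6.533). Then cos ∠TSB = ST·SB / (|ST||SB|), giving 53.60°.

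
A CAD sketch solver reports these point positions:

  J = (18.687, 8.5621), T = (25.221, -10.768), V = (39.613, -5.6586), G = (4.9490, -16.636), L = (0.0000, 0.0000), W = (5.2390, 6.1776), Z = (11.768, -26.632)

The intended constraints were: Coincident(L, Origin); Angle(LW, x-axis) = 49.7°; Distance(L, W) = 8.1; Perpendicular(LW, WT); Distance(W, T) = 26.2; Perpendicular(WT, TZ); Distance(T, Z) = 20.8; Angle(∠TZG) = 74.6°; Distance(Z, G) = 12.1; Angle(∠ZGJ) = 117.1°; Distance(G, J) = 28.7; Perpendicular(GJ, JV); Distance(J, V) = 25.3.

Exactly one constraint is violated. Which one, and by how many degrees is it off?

Perpendicular(GJ, JV) — off by 5.60°.

L = (0.00, 0.00) ✓; LW at 49.70° ✓; |LW| = 8.100 ✓; ∠(LW, WT) = 90.00° ✓; |WT| = 26.20 ✓; ∠(WT, TZ) = 90.00° ✓; |TZ| = 20.80 ✓; ∠TZG = 74.60° ✓; |ZG| = 12.10 ✓; ∠ZGJ = 117.1° ✓; |GJ| = 28.70 ✓; ∠(GJ, JV) = 95.60° ✗; |JV| = 25.30 ✓.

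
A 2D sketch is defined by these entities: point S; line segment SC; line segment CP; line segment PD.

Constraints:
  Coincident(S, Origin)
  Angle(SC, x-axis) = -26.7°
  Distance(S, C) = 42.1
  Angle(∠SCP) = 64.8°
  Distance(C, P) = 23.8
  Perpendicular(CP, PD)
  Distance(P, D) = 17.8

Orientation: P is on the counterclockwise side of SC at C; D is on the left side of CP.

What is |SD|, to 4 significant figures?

21.13

S is at the origin; SC runs at -26.7° with length 42.1, so C = 42.1·(cos -26.7°, sin -26.7°) = (37.61, -18.92). ∠SCP = 64.8°, so CP runs at -26.7° + (180° − 64.8°) = 88.50° from the x-axis; with |CP| = 23.8, P = C + 23.8·(cos 88.50°, sin 88.50°) = (38.23, 4.876). CP is perpendicular to PD; with |PD| = 17.8 on the left of CP, D = P + 17.8·(-0.9997, 0.02618) = (20.44, 5.341). Then |SD| = |D − S| = 21.13.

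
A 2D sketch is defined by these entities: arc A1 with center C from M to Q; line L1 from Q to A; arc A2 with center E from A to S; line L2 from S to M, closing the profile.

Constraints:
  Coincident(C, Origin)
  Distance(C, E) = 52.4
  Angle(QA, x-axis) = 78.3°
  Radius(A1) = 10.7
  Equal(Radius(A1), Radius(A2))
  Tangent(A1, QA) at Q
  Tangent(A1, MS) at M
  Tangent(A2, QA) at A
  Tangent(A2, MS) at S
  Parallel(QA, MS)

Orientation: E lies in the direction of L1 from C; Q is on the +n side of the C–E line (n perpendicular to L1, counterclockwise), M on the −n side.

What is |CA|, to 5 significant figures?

53.481

Tangency of A1 to both parallel lines with radius 10.7 puts Q and M at C ± 10.7·n: Q = (-10.478, 2.1698), M = (10.478, -2.1698). Equal radii place A and S the same way about E: A = E + 10.7·n = (0.14837, 53.481), S = E − 10.7·n = (21.104, 49.141). Then |CA| = |A − C| = 53.481.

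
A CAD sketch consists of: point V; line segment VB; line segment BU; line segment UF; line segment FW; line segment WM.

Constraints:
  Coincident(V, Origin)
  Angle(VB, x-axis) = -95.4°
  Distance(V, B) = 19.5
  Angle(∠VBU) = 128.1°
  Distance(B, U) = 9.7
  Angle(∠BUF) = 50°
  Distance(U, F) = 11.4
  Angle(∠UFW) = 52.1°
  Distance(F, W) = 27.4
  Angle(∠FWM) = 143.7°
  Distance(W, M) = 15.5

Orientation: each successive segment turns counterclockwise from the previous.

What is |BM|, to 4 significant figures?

32.33

V is at the origin; VB runs at -95.4° with length 19.5, so B = (-1.835, -19.41). ∠VBU = 128.1° gives BU at -43.50° from the x-axis; with |BU| = 9.7, U = (5.201, -26.09). ∠BUF = 50.0° gives UF at 86.50° from the x-axis; with |UF| = 11.4, F = (5.897, -14.71). ∠UFW = 52.1° gives FW at -145.6° from the x-axis; with |FW| = 27.4, W = (-16.71, -30.19). ∠FWM = 143.7° gives WM at -109.3° from the x-axis; with |WM| = 15.5, M = (-21.83, -44.82). Then |BM| = |M − B| = 32.33.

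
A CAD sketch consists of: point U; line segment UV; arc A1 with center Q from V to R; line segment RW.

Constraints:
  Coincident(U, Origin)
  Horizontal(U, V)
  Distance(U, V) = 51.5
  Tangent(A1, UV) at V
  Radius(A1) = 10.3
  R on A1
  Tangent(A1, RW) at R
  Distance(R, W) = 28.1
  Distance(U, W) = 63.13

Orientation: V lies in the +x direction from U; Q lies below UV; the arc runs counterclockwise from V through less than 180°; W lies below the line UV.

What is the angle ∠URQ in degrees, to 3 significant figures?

148°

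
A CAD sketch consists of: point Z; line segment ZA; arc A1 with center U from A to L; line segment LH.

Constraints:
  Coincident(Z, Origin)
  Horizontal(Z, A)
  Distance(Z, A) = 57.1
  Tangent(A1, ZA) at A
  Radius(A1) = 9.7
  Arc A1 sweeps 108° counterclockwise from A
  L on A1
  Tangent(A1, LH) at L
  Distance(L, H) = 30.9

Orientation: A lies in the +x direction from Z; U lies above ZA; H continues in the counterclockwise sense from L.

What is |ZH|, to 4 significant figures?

70.67

Z is at the origin; Z and A share the same y with |ZA| = 57.1 and A on the +x side, so A = (57.10, 0.000). Tangency of A1 to ZA means the radius UA is perpendicular to ZA, so U = A + (0, 9.7) = (57.10, 9.700). On A1, A sits at bearing -90° from U; a 108° counterclockwise sweep puts L at bearing 18°, so L = U + 9.7·(cos 18°, sin 18°) = (66.33, 12.70). A1 meets LH tangentially, so UL is at right angles to LH, so LH runs along (−sin 18°, cos 18°); with |LH| = 30.9, H = (56.78, 42.09). Then |ZH| = |H − Z| = 70.67.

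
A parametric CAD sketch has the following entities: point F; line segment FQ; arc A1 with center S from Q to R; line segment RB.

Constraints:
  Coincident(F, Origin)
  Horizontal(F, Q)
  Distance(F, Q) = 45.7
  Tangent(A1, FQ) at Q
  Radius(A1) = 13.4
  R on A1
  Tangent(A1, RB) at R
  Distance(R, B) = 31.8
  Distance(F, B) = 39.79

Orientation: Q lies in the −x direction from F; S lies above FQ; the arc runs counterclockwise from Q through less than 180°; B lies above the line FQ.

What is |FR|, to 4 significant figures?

34.63

Checks: |SQ| = 13.40 ✓; |SR| = 13.40 ✓; ∠(SR, RB) = 90.00° ✓; |RB| = 31.80 ✓; |FB| = 39.79 ✓.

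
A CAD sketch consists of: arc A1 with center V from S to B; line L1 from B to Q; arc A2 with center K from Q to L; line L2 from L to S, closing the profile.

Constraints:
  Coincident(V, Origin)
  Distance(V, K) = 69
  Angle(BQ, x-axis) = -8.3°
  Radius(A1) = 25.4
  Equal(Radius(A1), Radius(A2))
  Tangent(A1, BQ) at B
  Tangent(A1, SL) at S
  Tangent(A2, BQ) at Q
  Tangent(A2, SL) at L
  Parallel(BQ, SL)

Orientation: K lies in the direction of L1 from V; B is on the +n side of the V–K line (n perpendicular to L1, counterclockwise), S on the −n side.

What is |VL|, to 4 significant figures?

73.53

Tangency of A1 to both parallel lines with radius 25.4 puts B and S at V ± 25.4·n: B = (3.667, 25.13), S = (-3.667, -25.13). Equal radii place Q and L the same way about K: Q = K + 25.4·n = (71.94, 15.17), L = K − 25.4·n = (64.61, -35.09). Then |VL| = |L − V| = 73.53.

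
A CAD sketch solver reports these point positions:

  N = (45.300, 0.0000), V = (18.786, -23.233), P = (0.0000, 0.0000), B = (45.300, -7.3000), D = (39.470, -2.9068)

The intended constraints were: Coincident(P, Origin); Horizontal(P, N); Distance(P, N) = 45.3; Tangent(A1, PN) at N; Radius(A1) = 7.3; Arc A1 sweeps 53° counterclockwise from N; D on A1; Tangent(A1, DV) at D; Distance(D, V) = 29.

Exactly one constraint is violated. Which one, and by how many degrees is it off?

Tangent(A1, DV) at D — off by 8.50°.

P = (0.00, 0.00) ✓; P.y = 0.00, N.y = 0.00 ✓; |PN| = 45.30 ✓; ∠(BN, NP) = 90.00° ✓; |BN| = 7.300 ✓; bearing(B→D) − bearing(B→N) = 53.00° ✓; |BD| = 7.300 ✓; ∠(BD, DV) = 98.50° ✗; |DV| = 29.00 ✓.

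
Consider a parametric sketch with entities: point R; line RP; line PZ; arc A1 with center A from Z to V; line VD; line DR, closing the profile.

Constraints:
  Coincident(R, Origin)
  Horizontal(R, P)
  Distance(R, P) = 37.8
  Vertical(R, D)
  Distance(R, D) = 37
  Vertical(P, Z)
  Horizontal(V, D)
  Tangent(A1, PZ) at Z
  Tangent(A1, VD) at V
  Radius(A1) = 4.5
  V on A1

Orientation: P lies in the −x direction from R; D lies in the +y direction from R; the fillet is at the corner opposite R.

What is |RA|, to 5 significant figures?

46.531

R is at the origin; RP is horizontal with |RP| = 37.8 and P on the −x side, so P = (-37.800, 0.0000). R and D share the same x with |RD| = 37.0 and D on the +y side, so D = (0.0000, 37.000). The virtual corner opposite R is at (-37.800, 37.000). A1 meets PZ tangentially, so AZ is at right angles to PZ and the tangent condition forces AV to be normal to VD, with radius 4.5, so the center A sits 4.5 in from both sides at A = (-33.300, 32.500). Then |RA| = |A − R| = 46.531.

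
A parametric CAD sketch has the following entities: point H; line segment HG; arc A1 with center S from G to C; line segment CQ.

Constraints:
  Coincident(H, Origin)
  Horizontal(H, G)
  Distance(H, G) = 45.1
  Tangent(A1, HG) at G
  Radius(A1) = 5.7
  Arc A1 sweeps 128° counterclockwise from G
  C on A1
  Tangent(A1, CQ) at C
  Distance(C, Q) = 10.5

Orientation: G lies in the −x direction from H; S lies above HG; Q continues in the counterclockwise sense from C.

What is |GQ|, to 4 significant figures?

17.59

On A1, G sits at bearing -90° from S; a 128° counterclockwise sweep puts C at bearing 38°, so C = S + 5.7·(cos 38°, sin 38°) = (-40.61, 9.209). Tangency of A1 to CQ means the radius SC is perpendicular to CQ, so CQ runs along (−sin 38°, cos 38°); with |CQ| = 10.5, Q = (-47.07, 17.48). Then |GQ| = |Q − G| = 17.59.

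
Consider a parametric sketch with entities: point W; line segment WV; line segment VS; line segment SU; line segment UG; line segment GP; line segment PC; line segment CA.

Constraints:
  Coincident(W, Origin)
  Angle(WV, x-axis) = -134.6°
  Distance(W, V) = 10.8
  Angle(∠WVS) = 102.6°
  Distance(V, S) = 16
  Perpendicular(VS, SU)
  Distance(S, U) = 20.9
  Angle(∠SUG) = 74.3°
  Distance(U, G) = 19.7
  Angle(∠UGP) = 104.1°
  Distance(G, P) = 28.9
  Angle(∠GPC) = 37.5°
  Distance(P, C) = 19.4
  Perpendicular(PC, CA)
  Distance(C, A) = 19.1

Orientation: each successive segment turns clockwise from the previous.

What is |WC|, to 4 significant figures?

14.15

W is at the origin; WV runs at -134.6° with length 10.8, so V = (-7.583, -7.690). ∠WVS = 102.6° gives VS at 148.0° from the x-axis; with |VS| = 16.0, S = (-21.15, 0.7888). The perpendicularity gives SU at right angles to VS, so SU runs at 58.00°; with |SU| = 20.9, U = (-10.08, 18.51). ∠SUG = 74.3° gives UG at -47.70° from the x-axis; with |UG| = 19.7, G = (3.182, 3.942). ∠UGP = 104.1° gives GP at -123.6° from the x-axis; with |GP| = 28.9, P = (-12.81, -20.13). ∠GPC = 37.5° gives PC at 93.90° from the x-axis; with |PC| = 19.4, C = (-14.13, -0.7740). Then |WC| = |C − W| = 14.15.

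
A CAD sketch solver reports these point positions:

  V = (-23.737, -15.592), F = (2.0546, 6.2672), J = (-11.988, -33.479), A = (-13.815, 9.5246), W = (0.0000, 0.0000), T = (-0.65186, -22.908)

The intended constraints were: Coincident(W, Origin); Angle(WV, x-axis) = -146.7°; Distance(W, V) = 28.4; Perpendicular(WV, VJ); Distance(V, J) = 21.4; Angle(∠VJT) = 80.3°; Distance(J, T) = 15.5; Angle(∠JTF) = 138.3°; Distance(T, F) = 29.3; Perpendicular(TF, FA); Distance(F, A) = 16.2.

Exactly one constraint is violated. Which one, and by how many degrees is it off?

Perpendicular(TF, FA) — off by 6.30°.

W = (0.00, 0.00) ✓; WV at -146.7° ✓; |WV| = 28.40 ✓; ∠(WV, VJ) = 90.00° ✓; |VJ| = 21.40 ✓; ∠VJT = 80.30° ✓; |JT| = 15.50 ✓; ∠JTF = 138.3° ✓; |TF| = 29.30 ✓; ∠(TF, FA) = 83.70° ✗; |FA| = 16.20 ✓.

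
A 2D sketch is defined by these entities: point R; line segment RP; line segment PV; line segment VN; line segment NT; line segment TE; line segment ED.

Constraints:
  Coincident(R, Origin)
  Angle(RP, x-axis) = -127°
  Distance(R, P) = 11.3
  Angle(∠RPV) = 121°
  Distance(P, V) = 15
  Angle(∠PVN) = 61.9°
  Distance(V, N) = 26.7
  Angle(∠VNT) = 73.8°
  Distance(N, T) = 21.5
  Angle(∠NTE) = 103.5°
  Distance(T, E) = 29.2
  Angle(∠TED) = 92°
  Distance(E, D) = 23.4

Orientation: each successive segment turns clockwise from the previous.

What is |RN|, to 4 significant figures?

16.13

R is at the origin; RP runs at -127.0° with length 11.3, so P = (-6.801, -9.025). ∠RPV = 121.0° gives PV at 174.0° from the x-axis; with |PV| = 15.0, V = (-21.72, -7.457). ∠PVN = 61.9° gives VN at 55.90° from the x-axis; with |VN| = 26.7, N = (-6.749, 14.65). Then |RN| = |N − R| = 16.13.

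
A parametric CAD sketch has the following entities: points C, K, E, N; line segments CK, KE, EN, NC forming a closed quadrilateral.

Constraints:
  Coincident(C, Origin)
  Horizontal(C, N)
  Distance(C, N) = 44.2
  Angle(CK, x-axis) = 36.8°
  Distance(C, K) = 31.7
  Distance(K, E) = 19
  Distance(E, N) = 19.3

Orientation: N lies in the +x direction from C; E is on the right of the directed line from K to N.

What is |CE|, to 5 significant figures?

24.900

Checks: |KE| = 19.00 ✓; |EN| = 19.30 ✓.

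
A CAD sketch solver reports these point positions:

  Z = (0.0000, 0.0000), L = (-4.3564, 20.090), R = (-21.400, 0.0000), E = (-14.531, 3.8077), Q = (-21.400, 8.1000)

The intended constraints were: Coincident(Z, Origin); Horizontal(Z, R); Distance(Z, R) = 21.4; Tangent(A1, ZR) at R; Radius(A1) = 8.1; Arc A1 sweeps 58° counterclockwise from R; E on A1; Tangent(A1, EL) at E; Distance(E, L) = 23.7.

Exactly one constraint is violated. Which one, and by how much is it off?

Distance(E, L) = 23.7 — off by 4.50.

Z = (0.00, 0.00) ✓; Z.y = 0.00, R.y = 0.00 ✓; |ZR| = 21.40 ✓; ∠(QR, RZ) = 90.00° ✓; |QR| = 8.100 ✓; bearing(Q→E) − bearing(Q→R) = 58.00° ✓; |QE| = 8.100 ✓; ∠(QE, EL) = 90.00° ✓; |EL| = 19.20 ✗.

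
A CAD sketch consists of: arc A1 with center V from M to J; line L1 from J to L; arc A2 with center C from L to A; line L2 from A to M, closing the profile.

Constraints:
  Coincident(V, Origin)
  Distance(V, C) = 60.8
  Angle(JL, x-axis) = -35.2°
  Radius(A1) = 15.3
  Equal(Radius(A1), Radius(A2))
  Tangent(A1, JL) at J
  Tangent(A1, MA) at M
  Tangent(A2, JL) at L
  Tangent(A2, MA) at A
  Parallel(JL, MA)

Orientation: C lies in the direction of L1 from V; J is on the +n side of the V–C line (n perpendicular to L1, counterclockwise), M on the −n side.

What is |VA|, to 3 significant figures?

62.7

The slot axis is L1's direction at -35.2°, so u = (cos -35.2°, sin -35.2°) = (0.817, -0.576) and n = (−sin -35.2°, cos -35.2°) = (0.576, 0.817). V is at the origin and C lies 60.8 along u from V, so C = 60.8·u = (49.7, -35.0). Tangency of A1 to both parallel lines with radius 15.3 puts J and M at V ± 15.3·n: J = (8.82, 12.5), M = (-8.82, -12.5). Equal radii place L and A the same way about C: L = C + 15.3·n = (58.5, -22.5), A = C − 15.3·n = (40.9, -47.5). Then |VA| = |A − V| = 62.7.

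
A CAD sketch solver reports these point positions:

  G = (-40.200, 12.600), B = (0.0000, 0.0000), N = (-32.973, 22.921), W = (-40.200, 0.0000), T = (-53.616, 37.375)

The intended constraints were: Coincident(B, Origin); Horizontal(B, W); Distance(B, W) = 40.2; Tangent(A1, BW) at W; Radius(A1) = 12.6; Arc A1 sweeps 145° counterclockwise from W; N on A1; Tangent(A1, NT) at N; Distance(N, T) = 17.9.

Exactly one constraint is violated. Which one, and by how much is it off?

Distance(N, T) = 17.9 — off by 7.30.

B = (0.00, 0.00) ✓; B.y = 0.00, W.y = 0.00 ✓; |BW| = 40.20 ✓; ∠(GW, WB) = 90.00° ✓; |GW| = 12.60 ✓; bearing(G→N) − bearing(G→W) = 145.0° ✓; |GN| = 12.60 ✓; ∠(GN, NT) = 90.00° ✓; |NT| = 25.20 ✗.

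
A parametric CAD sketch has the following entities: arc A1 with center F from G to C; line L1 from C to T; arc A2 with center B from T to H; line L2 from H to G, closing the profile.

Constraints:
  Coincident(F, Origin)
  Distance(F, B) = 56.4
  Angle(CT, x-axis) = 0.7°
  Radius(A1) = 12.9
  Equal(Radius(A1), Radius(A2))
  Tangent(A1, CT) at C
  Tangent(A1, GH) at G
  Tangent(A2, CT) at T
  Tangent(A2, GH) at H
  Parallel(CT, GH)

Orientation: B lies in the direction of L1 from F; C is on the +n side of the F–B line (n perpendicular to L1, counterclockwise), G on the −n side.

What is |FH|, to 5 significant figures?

57.856

The slot axis is L1's direction at 0.7°, so u = (cos 0.7°, sin 0.7°) = (0.99993, 0.012217) and n = (−sin 0.7°, cos 0.7°) = (-0.012217, 0.99993). F is at the origin and B lies 56.4 along u from F, so B = 56.4·u = (56.396, 0.68904). Tangency of A1 to both parallel lines with radius 12.9 puts C and G at F ± 12.9·n: C = (-0.15760, 12.899), G = (0.15760, -12.899). Equal radii place T and H the same way about B: T = B + 12.9·n = (56.238, 13.588), H = B − 12.9·n = (56.553, -12.210). Then |FH| = |H − F| = 57.856.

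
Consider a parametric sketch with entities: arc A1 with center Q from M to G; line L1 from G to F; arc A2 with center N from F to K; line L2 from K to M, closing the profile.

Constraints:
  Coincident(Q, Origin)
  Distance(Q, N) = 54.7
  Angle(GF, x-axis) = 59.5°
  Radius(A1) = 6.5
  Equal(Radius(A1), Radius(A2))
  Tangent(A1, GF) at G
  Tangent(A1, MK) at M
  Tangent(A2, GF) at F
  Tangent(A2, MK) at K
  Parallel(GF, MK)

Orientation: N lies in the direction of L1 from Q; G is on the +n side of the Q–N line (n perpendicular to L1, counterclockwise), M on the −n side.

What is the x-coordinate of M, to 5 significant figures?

5.6006

The slot axis is L1's direction at 59.5°, so u = (cos 59.5°, sin 59.5°) = (0.50754, 0.86163) and n = (−sin 59.5°, cos 59.5°) = (-0.86163, 0.50754). Q is at the origin and N lies 54.7 along u from Q, so N = 54.7·u = (27.762, 47.131). Tangency of A1 to both parallel lines with radius 6.5 puts G and M at Q ± 6.5·n: G = (-5.6006, 3.2990), M = (5.6006, -3.2990). So M.x = 5.6006.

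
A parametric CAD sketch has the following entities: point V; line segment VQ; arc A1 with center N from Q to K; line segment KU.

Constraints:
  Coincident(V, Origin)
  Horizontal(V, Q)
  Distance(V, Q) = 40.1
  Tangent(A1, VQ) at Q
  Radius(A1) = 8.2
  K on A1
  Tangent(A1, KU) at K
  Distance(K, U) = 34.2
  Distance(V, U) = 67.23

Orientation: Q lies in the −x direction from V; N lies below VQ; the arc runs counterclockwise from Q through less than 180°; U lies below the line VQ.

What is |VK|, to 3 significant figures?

48.7

Checks: |NK| = 8.200 ✓; ∠(NK, KU) = 90.00° ✓; |KU| = 34.20 ✓; |VU| = 67.23 ✓.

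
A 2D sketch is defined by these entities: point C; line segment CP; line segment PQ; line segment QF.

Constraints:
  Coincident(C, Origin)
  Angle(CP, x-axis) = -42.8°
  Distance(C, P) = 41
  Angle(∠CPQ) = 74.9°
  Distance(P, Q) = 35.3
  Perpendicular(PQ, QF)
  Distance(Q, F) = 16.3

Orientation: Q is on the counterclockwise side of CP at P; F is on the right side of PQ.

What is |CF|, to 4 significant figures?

61.07

C is at the origin; CP runs at -42.8° with length 41.0, so P = 41.0·(cos -42.8°, sin -42.8°) = (30.08, -27.86). ∠CPQ = 74.9°, so PQ runs at -42.8° + (180° − 74.9°) = 62.30° from the x-axis; with |PQ| = 35.3, Q = P + 35.3·(cos 62.30°, sin 62.30°) = (46.49, 3.397). PQ is perpendicular to QF; with |QF| = 16.3 on the right of PQ, F = Q + 16.3·(0.8854, -0.4648) = (60.92, -4.180). Then |CF| = |F − C| = 61.07.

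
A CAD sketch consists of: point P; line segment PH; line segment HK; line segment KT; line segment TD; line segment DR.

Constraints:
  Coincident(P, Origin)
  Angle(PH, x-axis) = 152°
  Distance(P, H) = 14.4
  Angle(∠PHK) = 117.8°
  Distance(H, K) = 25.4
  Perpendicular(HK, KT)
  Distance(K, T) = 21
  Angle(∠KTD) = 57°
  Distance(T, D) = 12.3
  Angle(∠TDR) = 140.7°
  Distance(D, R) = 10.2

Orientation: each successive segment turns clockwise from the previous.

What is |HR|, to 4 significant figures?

12.83

P is at the origin; PH runs at 152.0° with length 14.4, so H = (-12.71, 6.760). ∠PHK = 117.8° gives HK at 89.80° from the x-axis; with |HK| = 25.4, K = (-12.63, 32.16). HK ⟂ KT, so KT runs at -0.2000°; with |KT| = 21.0, T = (8.374, 32.09). ∠KTD = 57.0° gives TD at -123.2° from the x-axis; with |TD| = 12.3, D = (1.639, 21.79). ∠TDR = 140.7° gives DR at -162.5° from the x-axis; with |DR| = 10.2, R = (-8.089, 18.73). Then |HR| = |R − H| = 12.83.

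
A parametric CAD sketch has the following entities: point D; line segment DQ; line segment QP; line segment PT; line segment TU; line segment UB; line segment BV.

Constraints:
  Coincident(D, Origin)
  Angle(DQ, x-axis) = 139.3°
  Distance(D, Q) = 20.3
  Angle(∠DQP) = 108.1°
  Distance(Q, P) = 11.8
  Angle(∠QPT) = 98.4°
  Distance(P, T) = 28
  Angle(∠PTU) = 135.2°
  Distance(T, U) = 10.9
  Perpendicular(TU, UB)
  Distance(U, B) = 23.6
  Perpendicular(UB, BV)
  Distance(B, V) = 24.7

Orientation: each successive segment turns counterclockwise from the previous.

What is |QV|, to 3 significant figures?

5.70

D is at the origin; DQ runs at 139.3° with length 20.3, so Q = (-15.4, 13.2). ∠DQP = 108.1° gives QP at -149° from the x-axis; with |QP| = 11.8, P = (-25.5, 7.12). ∠QPT = 98.4° gives PT at -67.2° from the x-axis; with |PT| = 28.0, T = (-14.6, -18.7). ∠PTU = 135.2° gives TU at -22.4° from the x-axis; with |TU| = 10.9, U = (-4.56, -22.8). TU ⟂ UB, so UB runs at 67.6°; with |UB| = 23.6, B = (4.44, -1.02). UB ⟂ BV, so BV runs at 158°; with |BV| = 24.7, V = (-18.4, 8.39). Then |QV| = |V − Q| = 5.70.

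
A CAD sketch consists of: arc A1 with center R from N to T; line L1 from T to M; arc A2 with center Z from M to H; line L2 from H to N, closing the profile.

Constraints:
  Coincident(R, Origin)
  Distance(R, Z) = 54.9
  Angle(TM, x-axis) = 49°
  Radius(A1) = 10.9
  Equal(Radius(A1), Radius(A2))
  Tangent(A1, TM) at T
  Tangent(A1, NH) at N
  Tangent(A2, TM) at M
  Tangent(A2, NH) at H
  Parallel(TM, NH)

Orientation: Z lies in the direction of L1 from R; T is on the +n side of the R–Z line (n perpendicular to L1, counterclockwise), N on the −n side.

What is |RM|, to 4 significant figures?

55.97

The slot axis is L1's direction at 49.0°, so u = (cos 49.0°, sin 49.0°) = (0.6561, 0.7547) and n = (−sin 49.0°, cos 49.0°) = (-0.7547, 0.6561). R is at the origin and Z lies 54.9 along u from R, so Z = 54.9·u = (36.02, 41.43). Tangency of A1 to both parallel lines with radius 10.9 puts T and N at R ± 10.9·n: T = (-8.226, 7.151), N = (8.226, -7.151). Equal radii place M and H the same way about Z: M = Z + 10.9·n = (27.79, 48.58), H = Z − 10.9·n = (44.24, 34.28). Then |RM| = |M − R| = 55.97.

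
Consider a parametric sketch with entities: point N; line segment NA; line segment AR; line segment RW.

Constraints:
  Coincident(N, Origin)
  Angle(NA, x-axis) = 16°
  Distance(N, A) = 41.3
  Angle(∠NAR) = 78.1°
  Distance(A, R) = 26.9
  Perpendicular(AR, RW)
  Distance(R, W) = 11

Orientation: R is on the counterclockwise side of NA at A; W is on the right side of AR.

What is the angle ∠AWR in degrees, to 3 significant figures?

67.8°

N is at the origin; NA runs at 16.0° with length 41.3, so A = 41.3·(cos 16.0°, sin 16.0°) = (39.7, 11.4). ∠NAR = 78.1°, so AR runs at 16.0° + (180° − 78.1°) = 118° from the x-axis; with |AR| = 26.9, R = A + 26.9·(cos 118°, sin 118°) = (27.1, 35.2). AR ⟂ RW; with |RW| = 11.0 on the right of AR, W = R + 11.0·(0.884, 0.468) = (36.8, 40.3). Then cos ∠AWR = WA·WR / (|WA||WR|), giving 67.8°.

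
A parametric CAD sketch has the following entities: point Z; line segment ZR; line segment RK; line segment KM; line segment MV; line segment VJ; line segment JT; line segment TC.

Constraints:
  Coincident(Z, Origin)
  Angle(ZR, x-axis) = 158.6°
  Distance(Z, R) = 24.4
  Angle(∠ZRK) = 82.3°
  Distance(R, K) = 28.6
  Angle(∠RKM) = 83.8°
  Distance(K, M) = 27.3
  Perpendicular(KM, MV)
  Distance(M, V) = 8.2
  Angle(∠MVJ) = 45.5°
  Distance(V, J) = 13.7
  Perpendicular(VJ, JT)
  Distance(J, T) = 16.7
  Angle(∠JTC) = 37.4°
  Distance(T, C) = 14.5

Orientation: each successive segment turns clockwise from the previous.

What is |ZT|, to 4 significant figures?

35.97

Z is at the origin; ZR runs at 158.6° with length 24.4, so R = (-22.72, 8.903). ∠ZRK = 82.3° gives RK at 60.90° from the x-axis; with |RK| = 28.6, K = (-8.809, 33.89). ∠RKM = 83.8° gives KM at -35.30° from the x-axis; with |KM| = 27.3, M = (13.47, 18.12). KM ⟂ MV, so MV runs at -125.3°; with |MV| = 8.2, V = (8.734, 11.43). ∠MVJ = 45.5° gives VJ at 100.2° from the x-axis; with |VJ| = 13.7, J = (6.307, 24.91). The perpendicularity gives JT at right angles to VJ, so JT runs at 10.20°; with |JT| = 16.7, T = (22.74, 27.87). Then |ZT| = |T − Z| = 35.97.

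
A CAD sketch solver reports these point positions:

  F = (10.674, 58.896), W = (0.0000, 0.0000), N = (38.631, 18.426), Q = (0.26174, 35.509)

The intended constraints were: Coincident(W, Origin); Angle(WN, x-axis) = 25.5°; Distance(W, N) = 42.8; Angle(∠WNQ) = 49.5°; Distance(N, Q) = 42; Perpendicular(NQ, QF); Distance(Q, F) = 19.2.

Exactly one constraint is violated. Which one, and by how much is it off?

Distance(Q, F) = 19.2 — off by 6.40.

W = (0.00, 0.00) ✓; WN at 25.50° ✓; |WN| = 42.80 ✓; ∠WNQ = 49.50° ✓; |NQ| = 42.00 ✓; ∠(NQ, QF) = 90.00° ✓; |QF| = 25.60 ✗.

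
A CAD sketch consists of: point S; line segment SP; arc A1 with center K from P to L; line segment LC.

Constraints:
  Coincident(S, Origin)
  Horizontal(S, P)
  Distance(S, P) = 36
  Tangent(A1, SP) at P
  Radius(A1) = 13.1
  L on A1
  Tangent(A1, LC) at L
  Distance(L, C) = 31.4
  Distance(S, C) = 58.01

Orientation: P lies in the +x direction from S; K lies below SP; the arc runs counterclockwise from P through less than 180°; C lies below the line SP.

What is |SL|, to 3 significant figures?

29.3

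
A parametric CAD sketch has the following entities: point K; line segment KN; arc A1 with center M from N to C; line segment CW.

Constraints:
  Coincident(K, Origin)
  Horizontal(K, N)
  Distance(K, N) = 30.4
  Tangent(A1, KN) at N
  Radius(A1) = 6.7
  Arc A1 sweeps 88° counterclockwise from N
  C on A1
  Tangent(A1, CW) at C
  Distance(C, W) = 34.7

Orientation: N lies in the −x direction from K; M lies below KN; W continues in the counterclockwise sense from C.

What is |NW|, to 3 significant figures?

41.9

K is at the origin; K and N share the same y with |KN| = 30.4 and N on the −x side, so N = (-30.4, 0.00). Tangency of A1 to KN means the radius MN is perpendicular to KN, so M = N + (0, -6.7) = (-30.4, -6.70). On A1, N sits at bearing 90° from M; an 88° counterclockwise sweep puts C at bearing 178°, so C = M + 6.7·(cos 178°, sin 178°) = (-37.1, -6.47). Tangency of A1 to CW means the radius MC is perpendicular to CW, so CW runs along (−sin 178°, cos 178°); with |CW| = 34.7, W = (-38.3, -41.1). Then |NW| = |W − N| = 41.9.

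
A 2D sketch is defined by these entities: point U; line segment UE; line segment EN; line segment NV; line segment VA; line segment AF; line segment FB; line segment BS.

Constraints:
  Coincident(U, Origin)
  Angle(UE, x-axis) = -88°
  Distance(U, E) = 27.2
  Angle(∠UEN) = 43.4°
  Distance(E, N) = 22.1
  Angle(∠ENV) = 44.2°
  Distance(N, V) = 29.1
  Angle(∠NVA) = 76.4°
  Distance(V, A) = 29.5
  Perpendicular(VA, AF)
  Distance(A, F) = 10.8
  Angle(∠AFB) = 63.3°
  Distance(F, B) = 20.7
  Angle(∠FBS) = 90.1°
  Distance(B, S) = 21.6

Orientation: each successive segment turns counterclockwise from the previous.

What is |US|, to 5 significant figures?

44.954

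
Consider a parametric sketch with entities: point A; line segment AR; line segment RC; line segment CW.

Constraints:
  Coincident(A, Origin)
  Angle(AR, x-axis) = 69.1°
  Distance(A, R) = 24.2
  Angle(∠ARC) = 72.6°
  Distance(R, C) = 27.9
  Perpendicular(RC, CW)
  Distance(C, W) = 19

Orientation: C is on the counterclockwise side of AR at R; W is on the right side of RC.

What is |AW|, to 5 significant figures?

46.891

∠ARC = 72.6°, so RC runs at 69.1° + (180° − 72.6°) = 176.50° from the x-axis; with |RC| = 27.9, C = R + 27.9·(cos 176.50°, sin 176.50°) = (-19.215, 24.311). RC is perpendicular to CW; with |CW| = 19.0 on the right of RC, W = C + 19.0·(0.061049, 0.99813) = (-18.055, 43.276). Then |AW| = |W − A| = 46.891.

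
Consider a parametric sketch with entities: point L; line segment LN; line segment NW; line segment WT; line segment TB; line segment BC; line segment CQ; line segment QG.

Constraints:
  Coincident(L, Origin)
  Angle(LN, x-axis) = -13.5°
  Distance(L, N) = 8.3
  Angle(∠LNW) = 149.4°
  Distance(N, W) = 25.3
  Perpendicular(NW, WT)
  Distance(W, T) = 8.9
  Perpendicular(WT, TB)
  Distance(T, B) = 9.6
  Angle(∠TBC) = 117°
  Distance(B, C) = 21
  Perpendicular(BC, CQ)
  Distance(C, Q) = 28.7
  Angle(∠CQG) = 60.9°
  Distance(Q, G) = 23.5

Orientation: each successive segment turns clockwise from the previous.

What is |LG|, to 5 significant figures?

38.189

L is at the origin; LN runs at -13.5° with length 8.3, so N = (8.0707, -1.9376). ∠LNW = 149.4° gives NW at -44.100° from the x-axis; with |NW| = 25.3, W = (26.239, -19.544). NW is perpendicular to WT, so WT runs at -134.10°; with |WT| = 8.9, T = (20.046, -25.936). The perpendicularity gives TB at right angles to WT, so TB runs at 135.90°; with |TB| = 9.6, B = (13.152, -19.255). ∠TBC = 117.0° gives BC at 72.900° from the x-axis; with |BC| = 21.0, C = (19.326, 0.81690). BC is perpendicular to CQ, so CQ runs at -17.100°; with |CQ| = 28.7, Q = (46.758, -7.6221). ∠CQG = 60.9° gives QG at -136.20° from the x-axis; with |QG| = 23.5, G = (29.796, -23.887). Then |LG| = |G − L| = 38.189.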